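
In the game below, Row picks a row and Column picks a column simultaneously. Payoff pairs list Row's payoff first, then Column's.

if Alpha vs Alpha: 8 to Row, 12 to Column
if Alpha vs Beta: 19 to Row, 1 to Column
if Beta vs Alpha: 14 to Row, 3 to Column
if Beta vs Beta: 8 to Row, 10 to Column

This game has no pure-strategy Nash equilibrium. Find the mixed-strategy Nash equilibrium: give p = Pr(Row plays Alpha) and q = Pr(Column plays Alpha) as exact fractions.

p = 7/18, q = 11/17

Each player's mixing probability is pinned down by making the *other* player indifferent.
Column indifferent between Alpha and Beta: p·12 + (1−p)·3 = p·1 + (1−p)·10 ⟹ 3 + 9p = 10 + (-9)p ⟹ p = 7/18.
Row indifferent between Alpha and Beta: q·8 + (1−q)·19 = q·14 + (1−q)·8 ⟹ 19 + (-11)q = 8 + 6q ⟹ q = 11/17.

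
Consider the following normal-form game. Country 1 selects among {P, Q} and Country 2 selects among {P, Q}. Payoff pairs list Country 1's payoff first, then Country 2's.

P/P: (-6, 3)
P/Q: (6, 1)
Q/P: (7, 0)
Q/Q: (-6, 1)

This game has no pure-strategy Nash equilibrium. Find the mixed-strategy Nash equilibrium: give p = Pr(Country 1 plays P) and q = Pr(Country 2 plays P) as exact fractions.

In a mixed NE each player is indifferent between their pure strategies, so the opponent's mix sets the indifference.
Country 2 indifferent between P and Q: p·3 + (1−p)·0 = p·1 + (1−p)·1 ⟹ 0 + 3p = 1 + 0p ⟹ p = 1/3.
Country 1 indifferent between P and Q: q·(-6) + (1−q)·6 = q·7 + (1−q)·(-6) ⟹ 6 + (-12)q = (-6) + 13q ⟹ q = 12/25.

p = 1/3, q = 12/25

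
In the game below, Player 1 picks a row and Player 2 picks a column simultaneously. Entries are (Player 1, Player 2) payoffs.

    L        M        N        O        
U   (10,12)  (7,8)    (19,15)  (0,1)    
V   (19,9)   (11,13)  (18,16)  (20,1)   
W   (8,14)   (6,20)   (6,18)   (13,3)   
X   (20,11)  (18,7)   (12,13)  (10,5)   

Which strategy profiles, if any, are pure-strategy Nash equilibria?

A profile is a Nash equilibrium when each player is best-responding to the other.
Player 1's best responses — vs L: X (payoff 20); vs M: X (payoff 18); vs N: U (payoff 19); vs O: V (payoff 20).
Player 2's best responses — vs U: N (payoff 15); vs V: N (payoff 16); vs W: M (payoff 20); vs X: N (payoff 13).
The only mutual best response is (U, N); neither player gains by switching there.

(U, N)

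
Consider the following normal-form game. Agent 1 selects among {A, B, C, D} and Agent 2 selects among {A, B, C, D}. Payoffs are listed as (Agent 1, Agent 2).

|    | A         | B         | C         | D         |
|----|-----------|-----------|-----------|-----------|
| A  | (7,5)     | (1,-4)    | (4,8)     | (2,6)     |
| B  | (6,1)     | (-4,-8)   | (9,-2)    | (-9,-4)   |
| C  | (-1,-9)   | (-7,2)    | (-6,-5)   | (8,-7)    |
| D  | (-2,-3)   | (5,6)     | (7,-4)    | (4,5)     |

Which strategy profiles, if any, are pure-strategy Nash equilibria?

Check mutual best responses: a cell is a NE iff neither player can gain by unilaterally deviating.
Agent 1's best responses — vs A: A (payoff 7); vs B: D (payoff 5); vs C: B (payoff 9); vs D: C (payoff 8).
Agent 2's best responses — vs A: C (payoff 8); vs B: A (payoff 1); vs C: B (payoff 2); vs D: B (payoff 6).
The only mutual best response is (D, B); neither player gains by switching there.

(D, B)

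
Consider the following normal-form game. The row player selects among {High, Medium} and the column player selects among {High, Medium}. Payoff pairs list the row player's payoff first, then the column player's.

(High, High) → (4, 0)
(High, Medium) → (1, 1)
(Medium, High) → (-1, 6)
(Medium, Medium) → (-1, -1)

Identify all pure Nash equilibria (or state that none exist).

Find each player's best response to every opponent strategy; NE are the intersections.
The row player's best responses — vs High: High (payoff 4); vs Medium: High (payoff 1).
The column player's best responses — vs High: Medium (payoff 1); vs Medium: High (payoff 6).
The only mutual best response is (High, Medium); neither player gains by switching there.

(High, Medium)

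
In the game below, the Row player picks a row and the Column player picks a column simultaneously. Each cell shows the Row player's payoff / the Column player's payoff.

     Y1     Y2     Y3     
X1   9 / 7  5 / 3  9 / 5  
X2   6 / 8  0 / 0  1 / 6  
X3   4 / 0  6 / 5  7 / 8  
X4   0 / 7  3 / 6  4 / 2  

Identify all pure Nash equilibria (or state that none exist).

Find each player's best response to every opponent strategy; NE are the intersections.
The Row player's best responses — vs Y1: X1 (payoff 9); vs Y2: X3 (payoff 6); vs Y3: X1 (payoff 9).
The Column player's best responses — vs X1: Y1 (payoff 7); vs X2: Y1 (payoff 8); vs X3: Y3 (payoff 8); vs X4: Y1 (payoff 7).
The only mutual best response is (X1, Y1); neither player gains by switching there.

(X1, Y1)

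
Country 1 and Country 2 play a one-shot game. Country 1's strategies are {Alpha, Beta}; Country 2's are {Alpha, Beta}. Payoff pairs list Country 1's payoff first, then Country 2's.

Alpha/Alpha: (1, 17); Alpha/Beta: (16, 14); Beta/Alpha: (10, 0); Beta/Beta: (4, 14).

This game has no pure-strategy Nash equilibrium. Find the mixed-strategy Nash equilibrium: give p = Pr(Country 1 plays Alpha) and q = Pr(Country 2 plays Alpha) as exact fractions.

Each player's mixing probability is pinned down by making the *other* player indifferent.
Country 2 indifferent between Alpha and Beta: p·17 + (1−p)·0 = p·14 + (1−p)·14 ⟹ 0 + 17p = 14 + 0p ⟹ p = 14/17.
Country 1 indifferent between Alpha and Beta: q·1 + (1−q)·16 = q·10 + (1−q)·4 ⟹ 16 + (-15)q = 4 + 6q ⟹ q = 4/7.

p = 14/17, q = 4/7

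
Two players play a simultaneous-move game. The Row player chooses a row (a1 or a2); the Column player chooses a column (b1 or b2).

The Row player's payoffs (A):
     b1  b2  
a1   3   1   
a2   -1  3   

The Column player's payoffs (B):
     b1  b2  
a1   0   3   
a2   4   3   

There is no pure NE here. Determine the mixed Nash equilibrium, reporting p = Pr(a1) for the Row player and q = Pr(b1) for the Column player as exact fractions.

Each player's mixing probability is pinned down by making the *other* player indifferent.
The Column player indifferent between b1 and b2: p·0 + (1−p)·4 = p·3 + (1−p)·3 ⟹ 4 + (-4)p = 3 + 0p ⟹ p = 1/4.
The Row player indifferent between a1 and a2: q·3 + (1−q)·1 = q·(-1) + (1−q)·3 ⟹ 1 + 2q = 3 + (-4)q ⟹ q = 1/3.

p = 1/4, q = 1/3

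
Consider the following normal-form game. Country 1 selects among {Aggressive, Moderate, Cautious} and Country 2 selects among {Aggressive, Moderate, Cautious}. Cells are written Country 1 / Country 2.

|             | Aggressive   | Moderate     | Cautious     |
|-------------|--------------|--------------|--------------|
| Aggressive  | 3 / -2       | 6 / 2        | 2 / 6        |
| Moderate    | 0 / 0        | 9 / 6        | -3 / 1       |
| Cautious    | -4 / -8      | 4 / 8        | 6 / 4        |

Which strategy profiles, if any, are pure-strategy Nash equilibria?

(Moderate, Moderate)

A profile is a Nash equilibrium when each player is best-responding to the other.
Country 1's best responses — vs Aggressive: Aggressive (payoff 3); vs Moderate: Moderate (payoff 9); vs Cautious: Cautious (payoff 6).
Country 2's best responses — vs Aggressive: Cautious (payoff 6); vs Moderate: Moderate (payoff 6); vs Cautious: Moderate (payoff 8).
The only mutual best response is (Moderate, Moderate); neither player gains by switching there.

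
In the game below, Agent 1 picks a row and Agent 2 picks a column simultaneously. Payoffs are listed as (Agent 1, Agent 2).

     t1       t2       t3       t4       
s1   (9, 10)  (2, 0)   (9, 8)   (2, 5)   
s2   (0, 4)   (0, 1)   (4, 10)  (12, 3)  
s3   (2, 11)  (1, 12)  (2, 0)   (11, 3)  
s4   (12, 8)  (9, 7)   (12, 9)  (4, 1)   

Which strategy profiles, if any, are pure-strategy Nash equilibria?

Check mutual best responses: a cell is a NE iff neither player can gain by unilaterally deviating.
Agent 1's best responses — vs t1: s4 (payoff 12); vs t2: s4 (payoff 9); vs t3: s4 (payoff 12); vs t4: s2 (payoff 12).
Agent 2's best responses — vs s1: t1 (payoff 10); vs s2: t3 (payoff 10); vs s3: t2 (payoff 12); vs s4: t3 (payoff 9).
The only mutual best response is (s4, t3); neither player gains by switching there.

(s4, t3)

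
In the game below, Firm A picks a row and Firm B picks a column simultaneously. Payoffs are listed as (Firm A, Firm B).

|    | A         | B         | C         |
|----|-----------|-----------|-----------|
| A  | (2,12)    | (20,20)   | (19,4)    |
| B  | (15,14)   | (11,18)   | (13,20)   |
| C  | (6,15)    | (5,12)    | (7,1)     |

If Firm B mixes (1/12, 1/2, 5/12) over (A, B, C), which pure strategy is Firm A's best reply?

Firm A's best reply maximizes expected payoff against the mix.
A: (1/12)·2 + (1/2)·20 + (5/12)·19 = 217/12
B: (1/12)·15 + (1/2)·11 + (5/12)·13 = 73/6
C: (1/12)·6 + (1/2)·5 + (5/12)·7 = 71/12
Highest expected payoff is 217/12, from A.

A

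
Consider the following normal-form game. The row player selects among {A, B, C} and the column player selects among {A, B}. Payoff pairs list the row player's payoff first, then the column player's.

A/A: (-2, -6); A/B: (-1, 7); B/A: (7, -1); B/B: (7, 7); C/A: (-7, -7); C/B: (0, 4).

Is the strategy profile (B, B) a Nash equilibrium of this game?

Yes

Holding the column player at B: the row player gets 7 from B, versus -1 from A, 0 from C. No profitable deviation for the row player.
Holding the row player at B: the column player gets 7 from B, versus -1 from A. No profitable deviation for the column player either.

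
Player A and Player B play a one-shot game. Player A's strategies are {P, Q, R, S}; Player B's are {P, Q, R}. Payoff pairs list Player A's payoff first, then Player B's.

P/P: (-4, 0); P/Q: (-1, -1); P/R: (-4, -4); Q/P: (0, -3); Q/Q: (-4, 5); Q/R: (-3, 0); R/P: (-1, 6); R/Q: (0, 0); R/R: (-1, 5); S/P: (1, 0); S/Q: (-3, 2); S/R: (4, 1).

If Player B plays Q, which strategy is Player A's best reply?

R

With Player B fixed at Q, Player A's payoffs are: P → -1, Q → -4, R → 0, S → -3.
The maximum is 0, achieved by R.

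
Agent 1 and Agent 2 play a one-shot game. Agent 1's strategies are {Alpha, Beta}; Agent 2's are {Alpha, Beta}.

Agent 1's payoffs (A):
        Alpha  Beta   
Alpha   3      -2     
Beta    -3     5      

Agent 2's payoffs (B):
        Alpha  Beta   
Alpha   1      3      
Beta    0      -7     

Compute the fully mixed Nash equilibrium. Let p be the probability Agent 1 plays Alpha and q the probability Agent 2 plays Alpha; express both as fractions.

In a mixed NE each player is indifferent between their pure strategies, so the opponent's mix sets the indifference.
Agent 2 indifferent between Alpha and Beta: p·1 + (1−p)·0 = p·3 + (1−p)·(-7) ⟹ 0 + 1p = (-7) + 10p ⟹ p = 7/9.
Agent 1 indifferent between Alpha and Beta: q·3 + (1−q)·(-2) = q·(-3) + (1−q)·5 ⟹ (-2) + 5q = 5 + (-8)q ⟹ q = 7/13.

p = 7/9, q = 7/13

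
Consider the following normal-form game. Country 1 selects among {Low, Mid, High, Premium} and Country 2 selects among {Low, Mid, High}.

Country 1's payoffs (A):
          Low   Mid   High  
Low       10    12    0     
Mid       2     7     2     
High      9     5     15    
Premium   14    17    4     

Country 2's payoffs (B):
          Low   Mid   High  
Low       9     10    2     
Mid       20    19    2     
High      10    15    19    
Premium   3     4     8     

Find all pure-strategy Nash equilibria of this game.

Check mutual best responses: a cell is a NE iff neither player can gain by unilaterally deviating.
Country 1's best responses — vs Low: Premium (payoff 14); vs Mid: Premium (payoff 17); vs High: High (payoff 15).
Country 2's best responses — vs Low: Mid (payoff 10); vs Mid: Low (payoff 20); vs High: High (payoff 19); vs Premium: High (payoff 8).
The only mutual best response is (High, High); neither player gains by switching there.

(High, High)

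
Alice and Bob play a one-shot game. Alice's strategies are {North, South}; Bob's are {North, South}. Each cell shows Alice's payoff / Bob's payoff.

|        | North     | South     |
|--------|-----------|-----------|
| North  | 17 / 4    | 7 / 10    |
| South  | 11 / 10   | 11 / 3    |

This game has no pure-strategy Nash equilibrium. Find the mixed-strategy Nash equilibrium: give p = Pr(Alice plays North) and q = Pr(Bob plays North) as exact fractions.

p = 7/13, q = 2/5

In a mixed NE each player is indifferent between their pure strategies, so the opponent's mix sets the indifference.
Bob indifferent between North and South: p·4 + (1−p)·10 = p·10 + (1−p)·3 ⟹ 10 + (-6)p = 3 + 7p ⟹ p = 7/13.
Alice indifferent between North and South: q·17 + (1−q)·7 = q·11 + (1−q)·11 ⟹ 7 + 10q = 11 + 0q ⟹ q = 2/5.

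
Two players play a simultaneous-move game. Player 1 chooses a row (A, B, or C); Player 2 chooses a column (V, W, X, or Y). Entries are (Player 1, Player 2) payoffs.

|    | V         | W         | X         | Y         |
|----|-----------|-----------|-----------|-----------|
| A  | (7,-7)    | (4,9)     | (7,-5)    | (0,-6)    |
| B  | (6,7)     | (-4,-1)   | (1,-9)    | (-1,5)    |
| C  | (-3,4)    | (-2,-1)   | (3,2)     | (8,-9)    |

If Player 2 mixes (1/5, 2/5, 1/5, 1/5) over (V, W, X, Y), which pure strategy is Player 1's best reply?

Compute Player 1's expected payoff from each pure strategy against the given mix.
A: (1/5)·7 + (2/5)·4 + (1/5)·7 + (1/5)·0 = 22/5
B: (1/5)·6 + (2/5)·(-4) + (1/5)·1 + (1/5)·(-1) = -2/5
C: (1/5)·(-3) + (2/5)·(-2) + (1/5)·3 + (1/5)·8 = 4/5
Highest expected payoff is 22/5, from A.

A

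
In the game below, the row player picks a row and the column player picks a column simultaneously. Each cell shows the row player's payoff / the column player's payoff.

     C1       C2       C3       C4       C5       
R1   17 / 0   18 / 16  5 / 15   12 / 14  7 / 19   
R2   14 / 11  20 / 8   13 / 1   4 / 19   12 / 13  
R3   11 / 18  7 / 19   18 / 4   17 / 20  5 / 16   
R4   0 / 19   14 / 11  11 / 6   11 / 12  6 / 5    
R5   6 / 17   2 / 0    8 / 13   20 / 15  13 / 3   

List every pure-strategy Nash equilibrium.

No pure-strategy Nash equilibrium

Check mutual best responses: a cell is a NE iff neither player can gain by unilaterally deviating.
The row player's best responses — vs C1: R1 (payoff 17); vs C2: R2 (payoff 20); vs C3: R3 (payoff 18); vs C4: R5 (payoff 20); vs C5: R5 (payoff 13).
The column player's best responses — vs R1: C5 (payoff 19); vs R2: C4 (payoff 19); vs R3: C4 (payoff 20); vs R4: C1 (payoff 19); vs R5: C1 (payoff 17).
No cell has both players best-responding. For instance, the row player's best reply to C5 is R5, but against R5 the column player prefers C1 over C5.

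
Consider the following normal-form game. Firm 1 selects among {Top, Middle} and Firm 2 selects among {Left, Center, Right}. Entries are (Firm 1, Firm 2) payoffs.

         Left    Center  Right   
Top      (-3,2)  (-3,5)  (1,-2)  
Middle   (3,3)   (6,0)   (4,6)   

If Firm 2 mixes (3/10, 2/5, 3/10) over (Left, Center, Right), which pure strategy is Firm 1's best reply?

Compute Firm 1's expected payoff from each pure strategy against the given mix.
Top: (3/10)·(-3) + (2/5)·(-3) + (3/10)·1 = -9/5
Middle: (3/10)·3 + (2/5)·6 + (3/10)·4 = 9/2
Highest expected payoff is 9/2, from Middle.

Middle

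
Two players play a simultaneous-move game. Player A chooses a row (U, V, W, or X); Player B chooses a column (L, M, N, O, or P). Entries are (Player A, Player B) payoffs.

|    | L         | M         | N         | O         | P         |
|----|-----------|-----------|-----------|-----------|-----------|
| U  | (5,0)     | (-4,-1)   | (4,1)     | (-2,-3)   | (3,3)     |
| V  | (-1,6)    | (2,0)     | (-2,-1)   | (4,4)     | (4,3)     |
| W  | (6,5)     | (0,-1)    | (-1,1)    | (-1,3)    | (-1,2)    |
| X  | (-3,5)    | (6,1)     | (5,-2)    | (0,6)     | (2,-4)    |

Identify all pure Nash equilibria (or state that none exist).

A profile is a Nash equilibrium when each player is best-responding to the other.
Player A's best responses — vs L: W (payoff 6); vs M: X (payoff 6); vs N: X (payoff 5); vs O: V (payoff 4); vs P: V (payoff 4).
Player B's best responses — vs U: P (payoff 3); vs V: L (payoff 6); vs W: L (payoff 5); vs X: O (payoff 6).
The only mutual best response is (W, L); neither player gains by switching there.

(W, L)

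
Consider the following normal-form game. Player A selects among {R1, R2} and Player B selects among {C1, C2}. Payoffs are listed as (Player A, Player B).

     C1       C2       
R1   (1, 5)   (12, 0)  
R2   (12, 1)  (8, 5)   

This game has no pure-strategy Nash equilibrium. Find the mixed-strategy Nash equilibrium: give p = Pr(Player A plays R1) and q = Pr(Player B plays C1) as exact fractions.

In a mixed NE each player is indifferent between their pure strategies, so the opponent's mix sets the indifference.
Player B indifferent between C1 and C2: p·5 + (1−p)·1 = p·0 + (1−p)·5 ⟹ 1 + 4p = 5 + (-5)p ⟹ p = 4/9.
Player A indifferent between R1 and R2: q·1 + (1−q)·12 = q·12 + (1−q)·8 ⟹ 12 + (-11)q = 8 + 4q ⟹ q = 4/15.

p = 4/9, q = 4/15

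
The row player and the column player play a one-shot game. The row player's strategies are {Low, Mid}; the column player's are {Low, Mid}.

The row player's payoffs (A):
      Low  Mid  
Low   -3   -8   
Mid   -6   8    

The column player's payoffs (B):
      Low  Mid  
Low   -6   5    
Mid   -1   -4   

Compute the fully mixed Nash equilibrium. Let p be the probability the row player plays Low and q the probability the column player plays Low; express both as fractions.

Each player's mixing probability is pinned down by making the *other* player indifferent.
The column player indifferent between Low and Mid: p·(-6) + (1−p)·(-1) = p·5 + (1−p)·(-4) ⟹ (-1) + (-5)p = (-4) + 9p ⟹ p = 3/14.
The row player indifferent between Low and Mid: q·(-3) + (1−q)·(-8) = q·(-6) + (1−q)·8 ⟹ (-8) + 5q = 8 + (-14)q ⟹ q = 16/19.

p = 3/14, q = 16/19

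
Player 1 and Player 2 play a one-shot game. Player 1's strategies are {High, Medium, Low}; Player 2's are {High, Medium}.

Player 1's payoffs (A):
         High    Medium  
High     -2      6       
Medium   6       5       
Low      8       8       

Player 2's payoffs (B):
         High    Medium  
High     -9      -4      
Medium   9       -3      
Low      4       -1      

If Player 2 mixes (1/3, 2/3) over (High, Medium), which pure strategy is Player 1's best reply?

Player 1's best reply maximizes expected payoff against the mix.
High: (1/3)·(-2) + (2/3)·6 = 10/3
Medium: (1/3)·6 + (2/3)·5 = 16/3
Low: (1/3)·8 + (2/3)·8 = 8
Highest expected payoff is 8, from Low.

Low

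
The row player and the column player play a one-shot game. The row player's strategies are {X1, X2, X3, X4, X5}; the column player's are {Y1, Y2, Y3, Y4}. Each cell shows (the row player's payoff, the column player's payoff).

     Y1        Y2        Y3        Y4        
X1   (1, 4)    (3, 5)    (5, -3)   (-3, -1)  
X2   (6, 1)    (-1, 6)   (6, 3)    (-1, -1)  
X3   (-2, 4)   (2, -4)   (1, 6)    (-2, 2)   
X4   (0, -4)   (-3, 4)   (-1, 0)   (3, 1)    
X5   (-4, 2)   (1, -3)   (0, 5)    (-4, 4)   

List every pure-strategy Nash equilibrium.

A profile is a Nash equilibrium when each player is best-responding to the other.
The row player's best responses — vs Y1: X2 (payoff 6); vs Y2: X1 (payoff 3); vs Y3: X2 (payoff 6); vs Y4: X4 (payoff 3).
The column player's best responses — vs X1: Y2 (payoff 5); vs X2: Y2 (payoff 6); vs X3: Y3 (payoff 6); vs X4: Y2 (payoff 4); vs X5: Y3 (payoff 5).
The only mutual best response is (X1, Y2); neither player gains by switching there.

(X1, Y2)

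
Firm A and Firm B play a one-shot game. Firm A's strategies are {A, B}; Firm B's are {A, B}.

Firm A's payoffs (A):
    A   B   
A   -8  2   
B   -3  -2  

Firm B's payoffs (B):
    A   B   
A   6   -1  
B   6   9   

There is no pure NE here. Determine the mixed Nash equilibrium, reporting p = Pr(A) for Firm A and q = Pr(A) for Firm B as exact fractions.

In a mixed NE each player is indifferent between their pure strategies, so the opponent's mix sets the indifference.
Firm B indifferent between A and B: p·6 + (1−p)·6 = p·(-1) + (1−p)·9 ⟹ 6 + 0p = 9 + (-10)p ⟹ p = 3/10.
Firm A indifferent between A and B: q·(-8) + (1−q)·2 = q·(-3) + (1−q)·(-2) ⟹ 2 + (-10)q = (-2) + (-1)q ⟹ q = 4/9.

p = 3/10, q = 4/9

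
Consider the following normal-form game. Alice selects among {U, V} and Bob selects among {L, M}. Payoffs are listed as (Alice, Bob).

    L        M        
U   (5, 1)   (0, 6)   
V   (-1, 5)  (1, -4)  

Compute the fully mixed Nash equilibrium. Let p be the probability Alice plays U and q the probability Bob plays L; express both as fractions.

p = 9/14, q = 1/7

Each player's mixing probability is pinned down by making the *other* player indifferent.
Bob indifferent between L and M: p·1 + (1−p)·5 = p·6 + (1−p)·(-4) ⟹ 5 + (-4)p = (-4) + 10p ⟹ p = 9/14.
Alice indifferent between U and V: q·5 + (1−q)·0 = q·(-1) + (1−q)·1 ⟹ 0 + 5q = 1 + (-2)q ⟹ q = 1/7.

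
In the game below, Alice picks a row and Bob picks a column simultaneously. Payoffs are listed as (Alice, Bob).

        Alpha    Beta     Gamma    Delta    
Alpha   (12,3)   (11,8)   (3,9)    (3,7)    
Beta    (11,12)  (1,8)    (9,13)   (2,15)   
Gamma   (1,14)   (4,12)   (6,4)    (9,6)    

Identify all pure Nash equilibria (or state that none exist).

Find each player's best response to every opponent strategy; NE are the intersections.
Alice's best responses — vs Alpha: Alpha (payoff 12); vs Beta: Alpha (payoff 11); vs Gamma: Beta (payoff 9); vs Delta: Gamma (payoff 9).
Bob's best responses — vs Alpha: Gamma (payoff 9); vs Beta: Delta (payoff 15); vs Gamma: Alpha (payoff 14).
No cell has both players best-responding. For instance, Alice's best reply to Gamma is Beta, but against Beta Bob prefers Delta over Gamma.

There is no pure-strategy Nash equilibrium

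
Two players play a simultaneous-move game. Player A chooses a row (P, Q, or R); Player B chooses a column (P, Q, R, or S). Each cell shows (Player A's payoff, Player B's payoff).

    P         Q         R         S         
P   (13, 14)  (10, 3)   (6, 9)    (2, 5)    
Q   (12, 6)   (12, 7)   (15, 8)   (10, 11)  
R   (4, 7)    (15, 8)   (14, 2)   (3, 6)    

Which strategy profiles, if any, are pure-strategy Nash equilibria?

(P, P), (Q, S), and (R, Q)

Find each player's best response to every opponent strategy; NE are the intersections.
Player A's best responses — vs P: P (payoff 13); vs Q: R (payoff 15); vs R: Q (payoff 15); vs S: Q (payoff 10).
Player B's best responses — vs P: P (payoff 14); vs Q: S (payoff 11); vs R: Q (payoff 8).
Mutual best responses occur at (P, P), (Q, S), and (R, Q); at each, neither player gains by switching.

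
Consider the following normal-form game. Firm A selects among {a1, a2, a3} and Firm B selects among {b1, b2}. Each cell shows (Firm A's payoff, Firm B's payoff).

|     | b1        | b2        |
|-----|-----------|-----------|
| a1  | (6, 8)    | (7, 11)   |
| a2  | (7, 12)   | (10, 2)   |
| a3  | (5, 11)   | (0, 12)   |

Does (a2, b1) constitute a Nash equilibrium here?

Yes

Holding Firm B at b1: Firm A gets 7 from a2, versus 6 from a1, 5 from a3. No profitable deviation for Firm A.
Holding Firm A at a2: Firm B gets 12 from b1, versus 2 from b2. No profitable deviation for Firm B either.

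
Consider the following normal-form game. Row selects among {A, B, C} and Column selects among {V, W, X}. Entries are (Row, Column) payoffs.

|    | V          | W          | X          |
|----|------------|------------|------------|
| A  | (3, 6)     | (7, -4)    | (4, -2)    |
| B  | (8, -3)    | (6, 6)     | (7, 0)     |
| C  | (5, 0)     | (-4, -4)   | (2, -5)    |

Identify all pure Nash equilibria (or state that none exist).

A profile is a Nash equilibrium when each player is best-responding to the other.
Row's best responses — vs V: B (payoff 8); vs W: A (payoff 7); vs X: B (payoff 7).
Column's best responses — vs A: V (payoff 6); vs B: W (payoff 6); vs C: V (payoff 0).
No cell has both players best-responding. For instance, Row's best reply to X is B, but against B Column prefers W over X.

No pure-strategy Nash equilibrium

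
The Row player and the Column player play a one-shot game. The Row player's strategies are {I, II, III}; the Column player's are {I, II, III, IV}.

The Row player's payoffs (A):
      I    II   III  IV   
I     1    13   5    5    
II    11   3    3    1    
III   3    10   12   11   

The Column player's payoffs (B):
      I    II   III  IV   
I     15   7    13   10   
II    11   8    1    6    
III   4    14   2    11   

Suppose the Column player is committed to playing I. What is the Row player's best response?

II

With the Column player fixed at I, the Row player's payoffs are: I → 1, II → 11, III → 3.
The maximum is 11, achieved by II.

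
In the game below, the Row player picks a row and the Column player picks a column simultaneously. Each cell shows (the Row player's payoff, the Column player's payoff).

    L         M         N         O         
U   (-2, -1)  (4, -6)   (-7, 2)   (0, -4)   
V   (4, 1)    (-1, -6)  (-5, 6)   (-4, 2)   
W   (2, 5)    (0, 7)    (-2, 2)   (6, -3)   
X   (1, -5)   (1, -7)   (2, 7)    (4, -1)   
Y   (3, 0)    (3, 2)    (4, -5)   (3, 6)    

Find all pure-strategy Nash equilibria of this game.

There is no pure-strategy Nash equilibrium

A profile is a Nash equilibrium when each player is best-responding to the other.
The Row player's best responses — vs L: V (payoff 4); vs M: U (payoff 4); vs N: Y (payoff 4); vs O: W (payoff 6).
The Column player's best responses — vs U: N (payoff 2); vs V: N (payoff 6); vs W: M (payoff 7); vs X: N (payoff 7); vs Y: O (payoff 6).
No cell has both players best-responding. For instance, the Row player's best reply to O is W, but against W the Column player prefers M over O.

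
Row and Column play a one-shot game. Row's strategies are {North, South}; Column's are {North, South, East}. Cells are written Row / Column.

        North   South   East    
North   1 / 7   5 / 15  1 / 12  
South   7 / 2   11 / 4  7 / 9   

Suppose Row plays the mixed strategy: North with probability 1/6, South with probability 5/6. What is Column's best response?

Compute Column's expected payoff from each pure strategy against the given mix.
North: (1/6)·7 + (5/6)·2 = 17/6
South: (1/6)·15 + (5/6)·4 = 35/6
East: (1/6)·12 + (5/6)·9 = 19/2
Highest expected payoff is 19/2, from East.

East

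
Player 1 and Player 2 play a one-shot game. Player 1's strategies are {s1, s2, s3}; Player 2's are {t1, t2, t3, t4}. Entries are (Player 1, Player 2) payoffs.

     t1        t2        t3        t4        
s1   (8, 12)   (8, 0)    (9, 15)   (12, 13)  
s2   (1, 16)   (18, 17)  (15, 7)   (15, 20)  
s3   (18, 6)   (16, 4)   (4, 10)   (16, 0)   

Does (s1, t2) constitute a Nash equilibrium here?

No

Holding Player 2 at t2: Player 1 gets 8 from s1 but could get 18 by switching to s2. Player 1 has a profitable deviation.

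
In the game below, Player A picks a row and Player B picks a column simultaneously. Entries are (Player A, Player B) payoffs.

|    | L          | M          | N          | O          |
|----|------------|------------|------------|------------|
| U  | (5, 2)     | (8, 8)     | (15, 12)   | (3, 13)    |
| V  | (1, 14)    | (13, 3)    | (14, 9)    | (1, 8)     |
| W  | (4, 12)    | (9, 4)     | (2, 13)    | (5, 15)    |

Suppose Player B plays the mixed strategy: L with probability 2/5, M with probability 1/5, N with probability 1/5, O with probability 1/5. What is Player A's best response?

Player A's best reply maximizes expected payoff against the mix.
U: (2/5)·5 + (1/5)·8 + (1/5)·15 + (1/5)·3 = 36/5
V: (2/5)·1 + (1/5)·13 + (1/5)·14 + (1/5)·1 = 6
W: (2/5)·4 + (1/5)·9 + (1/5)·2 + (1/5)·5 = 24/5
Highest expected payoff is 36/5, from U.

U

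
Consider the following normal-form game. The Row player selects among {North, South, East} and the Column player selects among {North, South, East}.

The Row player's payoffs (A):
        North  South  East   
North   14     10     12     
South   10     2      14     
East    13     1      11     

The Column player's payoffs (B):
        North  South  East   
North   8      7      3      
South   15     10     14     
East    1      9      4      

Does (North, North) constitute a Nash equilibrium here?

Yes

Holding the Column player at North: the Row player gets 14 from North, versus 10 from South, 13 from East. No profitable deviation for the Row player.
Holding the Row player at North: the Column player gets 8 from North, versus 7 from South, 3 from East. No profitable deviation for the Column player either.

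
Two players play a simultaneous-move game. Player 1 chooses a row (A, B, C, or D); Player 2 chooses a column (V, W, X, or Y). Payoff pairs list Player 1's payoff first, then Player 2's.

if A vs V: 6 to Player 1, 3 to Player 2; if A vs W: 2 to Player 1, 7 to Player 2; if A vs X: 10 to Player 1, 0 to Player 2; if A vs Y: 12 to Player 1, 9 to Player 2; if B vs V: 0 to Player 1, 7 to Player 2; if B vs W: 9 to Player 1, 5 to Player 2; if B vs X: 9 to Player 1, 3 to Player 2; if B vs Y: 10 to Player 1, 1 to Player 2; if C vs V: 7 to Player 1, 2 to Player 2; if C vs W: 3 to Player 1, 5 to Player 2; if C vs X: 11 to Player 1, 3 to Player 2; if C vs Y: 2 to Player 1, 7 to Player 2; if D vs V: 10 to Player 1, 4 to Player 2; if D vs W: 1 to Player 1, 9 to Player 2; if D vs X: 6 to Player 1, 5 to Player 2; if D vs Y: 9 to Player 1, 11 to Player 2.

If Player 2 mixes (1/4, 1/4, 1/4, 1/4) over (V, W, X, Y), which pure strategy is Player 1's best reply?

A

Player 1's best reply maximizes expected payoff against the mix.
A: (1/4)·6 + (1/4)·2 + (1/4)·10 + (1/4)·12 = 15/2
B: (1/4)·0 + (1/4)·9 + (1/4)·9 + (1/4)·10 = 7
C: (1/4)·7 + (1/4)·3 + (1/4)·11 + (1/4)·2 = 23/4
D: (1/4)·10 + (1/4)·1 + (1/4)·6 + (1/4)·9 = 13/2
Highest expected payoff is 15/2, from A.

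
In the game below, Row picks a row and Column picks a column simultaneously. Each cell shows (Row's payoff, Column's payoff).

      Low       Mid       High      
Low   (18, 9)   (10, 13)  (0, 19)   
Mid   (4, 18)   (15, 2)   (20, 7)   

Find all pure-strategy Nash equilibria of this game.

None

A profile is a Nash equilibrium when each player is best-responding to the other.
Row's best responses — vs Low: Low (payoff 18); vs Mid: Mid (payoff 15); vs High: Mid (payoff 20).
Column's best responses — vs Low: High (payoff 19); vs Mid: Low (payoff 18).
No cell has both players best-responding. For instance, Row's best reply to High is Mid, but against Mid Column prefers Low over High.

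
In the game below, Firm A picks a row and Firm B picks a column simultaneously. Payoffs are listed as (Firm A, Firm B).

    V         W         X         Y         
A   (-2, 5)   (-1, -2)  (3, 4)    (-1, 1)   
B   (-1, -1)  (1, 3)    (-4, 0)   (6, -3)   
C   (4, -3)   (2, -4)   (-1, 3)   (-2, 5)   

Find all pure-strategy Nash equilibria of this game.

There is no pure-strategy Nash equilibrium

Find each player's best response to every opponent strategy; NE are the intersections.
Firm A's best responses — vs V: C (payoff 4); vs W: C (payoff 2); vs X: A (payoff 3); vs Y: B (payoff 6).
Firm B's best responses — vs A: V (payoff 5); vs B: W (payoff 3); vs C: Y (payoff 5).
No cell has both players best-responding. For instance, Firm A's best reply to X is A, but against A Firm B prefers V over X.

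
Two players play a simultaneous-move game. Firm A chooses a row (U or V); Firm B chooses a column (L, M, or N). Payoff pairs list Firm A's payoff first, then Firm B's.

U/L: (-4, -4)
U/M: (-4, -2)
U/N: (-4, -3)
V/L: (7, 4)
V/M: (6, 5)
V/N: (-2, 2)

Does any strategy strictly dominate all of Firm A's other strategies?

A strategy is strictly dominant if it gives Firm A a strictly higher payoff than every other strategy, against every choice by the opponent.
V strictly dominates: vs L: 7 > -4; vs M: 6 > -4; vs N: -2 > -4.

V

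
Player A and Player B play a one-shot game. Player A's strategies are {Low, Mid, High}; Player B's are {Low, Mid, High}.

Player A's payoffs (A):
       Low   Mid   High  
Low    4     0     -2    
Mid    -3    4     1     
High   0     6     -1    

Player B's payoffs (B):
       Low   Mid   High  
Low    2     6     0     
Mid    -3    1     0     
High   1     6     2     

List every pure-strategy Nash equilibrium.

(High, Mid)

Find each player's best response to every opponent strategy; NE are the intersections.
Player A's best responses — vs Low: Low (payoff 4); vs Mid: High (payoff 6); vs High: Mid (payoff 1).
Player B's best responses — vs Low: Mid (payoff 6); vs Mid: Mid (payoff 1); vs High: Mid (payoff 6).
The only mutual best response is (High, Mid); neither player gains by switching there.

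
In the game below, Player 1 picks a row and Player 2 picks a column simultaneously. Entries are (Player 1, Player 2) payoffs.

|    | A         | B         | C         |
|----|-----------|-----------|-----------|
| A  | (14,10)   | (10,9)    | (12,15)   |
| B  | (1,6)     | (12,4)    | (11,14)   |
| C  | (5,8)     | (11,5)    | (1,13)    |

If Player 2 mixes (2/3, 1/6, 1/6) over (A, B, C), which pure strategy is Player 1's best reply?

A

Compute Player 1's expected payoff from each pure strategy against the given mix.
A: (2/3)·14 + (1/6)·10 + (1/6)·12 = 13
B: (2/3)·1 + (1/6)·12 + (1/6)·11 = 9/2
C: (2/3)·5 + (1/6)·11 + (1/6)·1 = 16/3
Highest expected payoff is 13, from A.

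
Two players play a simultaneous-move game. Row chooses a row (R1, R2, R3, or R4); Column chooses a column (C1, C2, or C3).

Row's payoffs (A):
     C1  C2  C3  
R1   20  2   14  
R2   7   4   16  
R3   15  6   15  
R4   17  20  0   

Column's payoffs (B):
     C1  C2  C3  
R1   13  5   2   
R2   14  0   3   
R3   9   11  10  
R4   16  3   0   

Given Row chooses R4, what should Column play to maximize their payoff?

With Row fixed at R4, Column's payoffs are: C1 → 16, C2 → 3, C3 → 0.
The maximum is 16, achieved by C1.

C1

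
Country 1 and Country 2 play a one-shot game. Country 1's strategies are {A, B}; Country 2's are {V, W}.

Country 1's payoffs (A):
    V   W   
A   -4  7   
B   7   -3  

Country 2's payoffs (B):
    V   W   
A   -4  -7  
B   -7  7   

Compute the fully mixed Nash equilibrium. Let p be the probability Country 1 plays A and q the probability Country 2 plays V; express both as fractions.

p = 14/17, q = 10/21

Each player's mixing probability is pinned down by making the *other* player indifferent.
Country 2 indifferent between V and W: p·(-4) + (1−p)·(-7) = p·(-7) + (1−p)·7 ⟹ (-7) + 3p = 7 + (-14)p ⟹ p = 14/17.
Country 1 indifferent between A and B: q·(-4) + (1−q)·7 = q·7 + (1−q)·(-3) ⟹ 7 + (-11)q = (-3) + 10q ⟹ q = 10/21.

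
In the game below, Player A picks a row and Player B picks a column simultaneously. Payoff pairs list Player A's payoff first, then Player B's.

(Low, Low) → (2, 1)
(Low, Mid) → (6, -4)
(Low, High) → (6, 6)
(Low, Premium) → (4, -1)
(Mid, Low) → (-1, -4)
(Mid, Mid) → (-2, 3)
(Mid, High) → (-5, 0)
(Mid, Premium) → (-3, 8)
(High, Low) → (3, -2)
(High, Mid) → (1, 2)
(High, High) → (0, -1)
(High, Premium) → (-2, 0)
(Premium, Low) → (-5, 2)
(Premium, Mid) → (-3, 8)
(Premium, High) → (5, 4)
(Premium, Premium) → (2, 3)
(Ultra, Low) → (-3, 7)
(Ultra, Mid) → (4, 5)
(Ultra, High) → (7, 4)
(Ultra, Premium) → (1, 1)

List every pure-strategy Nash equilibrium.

Check mutual best responses: a cell is a NE iff neither player can gain by unilaterally deviating.
Player A's best responses — vs Low: High (payoff 3); vs Mid: Low (payoff 6); vs High: Ultra (payoff 7); vs Premium: Low (payoff 4).
Player B's best responses — vs Low: High (payoff 6); vs Mid: Premium (payoff 8); vs High: Mid (payoff 2); vs Premium: Mid (payoff 8); vs Ultra: Low (payoff 7).
No cell has both players best-responding. For instance, Player A's best reply to Mid is Low, but against Low Player B prefers High over Mid.

There is no pure-strategy Nash equilibrium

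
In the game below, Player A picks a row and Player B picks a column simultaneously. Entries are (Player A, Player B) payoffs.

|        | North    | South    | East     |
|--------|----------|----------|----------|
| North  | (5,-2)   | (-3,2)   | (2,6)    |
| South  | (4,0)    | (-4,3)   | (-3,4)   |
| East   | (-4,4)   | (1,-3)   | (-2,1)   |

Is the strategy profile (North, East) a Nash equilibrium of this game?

Yes

Holding Player B at East: Player A gets 2 from North, versus -3 from South, -2 from East. No profitable deviation for Player A.
Holding Player A at North: Player B gets 6 from East, versus -2 from North, 2 from South. No profitable deviation for Player B either.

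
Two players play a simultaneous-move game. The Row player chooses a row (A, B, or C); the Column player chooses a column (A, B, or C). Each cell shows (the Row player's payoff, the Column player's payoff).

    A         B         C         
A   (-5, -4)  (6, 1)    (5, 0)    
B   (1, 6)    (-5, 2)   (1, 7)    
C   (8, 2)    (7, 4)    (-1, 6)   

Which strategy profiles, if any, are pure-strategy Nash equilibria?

No pure-strategy Nash equilibrium

Check mutual best responses: a cell is a NE iff neither player can gain by unilaterally deviating.
The Row player's best responses — vs A: C (payoff 8); vs B: C (payoff 7); vs C: A (payoff 5).
The Column player's best responses — vs A: B (payoff 1); vs B: C (payoff 7); vs C: C (payoff 6).
No cell has both players best-responding. For instance, the Row player's best reply to C is A, but against A the Column player prefers B over C.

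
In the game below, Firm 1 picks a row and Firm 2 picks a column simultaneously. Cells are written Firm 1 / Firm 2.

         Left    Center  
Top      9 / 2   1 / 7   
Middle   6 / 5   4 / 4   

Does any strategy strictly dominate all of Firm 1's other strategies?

None

Check whether one of Firm 1's strategies beats all alternatives regardless of what the opponent does.
Top is not dominant: against Center, Middle gives 4 > 1.
Middle is not dominant: against Left, Top gives 9 > 6.
No single strategy is best against every opponent action.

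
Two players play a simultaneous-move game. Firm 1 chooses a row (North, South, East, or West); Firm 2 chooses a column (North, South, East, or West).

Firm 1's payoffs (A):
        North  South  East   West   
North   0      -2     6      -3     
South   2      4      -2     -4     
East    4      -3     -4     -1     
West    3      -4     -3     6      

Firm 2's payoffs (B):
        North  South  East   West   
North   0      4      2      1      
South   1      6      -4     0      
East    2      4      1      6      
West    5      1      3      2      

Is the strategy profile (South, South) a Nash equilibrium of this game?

Yes

Holding Firm 2 at South: Firm 1 gets 4 from South, versus -2 from North, -3 from East, -4 from West. No profitable deviation for Firm 1.
Holding Firm 1 at South: Firm 2 gets 6 from South, versus 1 from North, -4 from East, 0 from West. No profitable deviation for Firm 2 either.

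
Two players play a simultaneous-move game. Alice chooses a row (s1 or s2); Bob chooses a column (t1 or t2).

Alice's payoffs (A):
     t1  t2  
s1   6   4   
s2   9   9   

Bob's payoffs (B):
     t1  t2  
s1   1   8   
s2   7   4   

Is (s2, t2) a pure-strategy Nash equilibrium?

Holding Bob at t2: Alice gets 9 from s2, versus 4 from s1. No profitable deviation for Alice.
Holding Alice at s2: Bob gets 4 from t2 but could get 7 by switching to t1. Bob has a profitable deviation.

No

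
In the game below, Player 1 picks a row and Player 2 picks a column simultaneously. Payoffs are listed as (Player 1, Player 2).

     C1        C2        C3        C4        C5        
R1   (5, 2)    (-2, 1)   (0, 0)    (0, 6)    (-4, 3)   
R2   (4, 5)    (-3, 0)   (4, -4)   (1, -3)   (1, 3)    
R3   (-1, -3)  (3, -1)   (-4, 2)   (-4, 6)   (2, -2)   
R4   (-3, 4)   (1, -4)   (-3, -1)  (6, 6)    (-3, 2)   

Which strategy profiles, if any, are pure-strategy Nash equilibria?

(R4, C4)

A profile is a Nash equilibrium when each player is best-responding to the other.
Player 1's best responses — vs C1: R1 (payoff 5); vs C2: R3 (payoff 3); vs C3: R2 (payoff 4); vs C4: R4 (payoff 6); vs C5: R3 (payoff 2).
Player 2's best responses — vs R1: C4 (payoff 6); vs R2: C1 (payoff 5); vs R3: C4 (payoff 6); vs R4: C4 (payoff 6).
The only mutual best response is (R4, C4); neither player gains by switching there.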